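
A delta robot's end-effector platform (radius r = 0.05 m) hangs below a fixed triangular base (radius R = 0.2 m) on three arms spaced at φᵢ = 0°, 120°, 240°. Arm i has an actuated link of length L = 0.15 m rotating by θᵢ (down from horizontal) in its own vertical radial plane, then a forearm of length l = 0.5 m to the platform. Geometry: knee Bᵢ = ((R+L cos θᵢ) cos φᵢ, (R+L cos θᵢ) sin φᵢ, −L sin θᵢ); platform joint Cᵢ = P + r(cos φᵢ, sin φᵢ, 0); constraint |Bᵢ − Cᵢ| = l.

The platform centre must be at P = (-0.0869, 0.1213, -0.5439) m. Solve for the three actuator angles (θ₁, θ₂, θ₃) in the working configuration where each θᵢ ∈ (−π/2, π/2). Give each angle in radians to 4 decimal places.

θ₁ = 1.3085, θ₂ = 0.4363, θ₃ = 1.2213

arm 1 (φ=0.0°): x'=-0.0869, y'=0.1213
  A=0.2369, B=-0.5439, C=(l²−L²−A²−y'²−z²)/(2L)=-0.4639
  γ=atan2(-0.5439,0.2369)=-1.1600;  ψ=arccos(-0.7819)=2.4685;  θ1=γ+ψ≈1.3085
rotate P by −φ2: (0.1485, 0.0146, -0.5439)
  A cos θ + B sin θ = C:  0.0015·cos θ + -0.5439·sin θ = -0.2285
  √(A²+B²)=0.5439;  θ2 = -1.5680+2.0043 ≈ 0.4363
rotate P by −φ3: (-0.0616, -0.1359, -0.5439)
  A=0.2116, B=-0.5439, C=(l²−L²−A²−y'²−z²)/(2L)=-0.4386
  √(A²+B²)=0.5836;  θ3 = -1.1998+2.4211 ≈ 1.2213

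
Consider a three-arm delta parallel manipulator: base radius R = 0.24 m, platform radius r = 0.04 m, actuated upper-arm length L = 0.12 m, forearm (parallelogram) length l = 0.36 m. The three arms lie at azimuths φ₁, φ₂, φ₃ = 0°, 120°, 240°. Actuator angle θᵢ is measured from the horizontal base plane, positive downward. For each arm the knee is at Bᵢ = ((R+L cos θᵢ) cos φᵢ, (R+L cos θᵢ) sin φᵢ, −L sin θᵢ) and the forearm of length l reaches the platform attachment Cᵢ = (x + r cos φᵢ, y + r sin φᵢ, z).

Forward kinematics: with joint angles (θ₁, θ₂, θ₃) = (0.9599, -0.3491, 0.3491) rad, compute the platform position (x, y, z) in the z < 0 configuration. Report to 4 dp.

(-0.0703, 0.0325, -0.2147)

S1 = (0.2688·cos0.0°, 0.2688·sin0.0°, -0.0983) = (0.2688, 0.0000, -0.0983)
S2 = (0.3128·cos120.0°, 0.3128·sin120.0°, 0.0410) = (-0.1564, 0.2709, 0.0410)
arm 3 at φ=240.0°: e+L cos θ3 = 0.3128;  S3 = (-0.1564, -0.2709, -0.0410)
eliminate P² terms by subtracting sphere 1 from 2 and 3
[-0.8504 0.5417 0.2787]·P = 0.0176;  [-0.8504 -0.5417 0.1145]·P = 0.0176
det = 0.9214;  x = -0.0207+0.2312z,  y = 0.0000+-0.1515z
sphere 1 gives Az²+Bz+C=0 with A=1.0764, B=0.0627, C=-0.0361;  B²−4AC=0.1595;  roots -0.2147, 0.1564;  negative root z = -0.2147
x = -0.0703, y = 0.0325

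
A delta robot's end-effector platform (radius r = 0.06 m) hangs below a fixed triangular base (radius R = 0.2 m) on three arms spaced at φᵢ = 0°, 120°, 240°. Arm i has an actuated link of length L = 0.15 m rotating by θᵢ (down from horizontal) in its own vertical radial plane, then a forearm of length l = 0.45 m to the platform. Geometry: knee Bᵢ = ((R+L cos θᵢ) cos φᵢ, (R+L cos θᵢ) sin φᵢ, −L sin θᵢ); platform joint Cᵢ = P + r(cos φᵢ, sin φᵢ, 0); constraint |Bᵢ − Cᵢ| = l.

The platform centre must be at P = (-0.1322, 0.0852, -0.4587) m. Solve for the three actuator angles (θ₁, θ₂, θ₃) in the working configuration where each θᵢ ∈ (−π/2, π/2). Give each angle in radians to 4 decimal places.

θ₁ = 1.3087, θ₂ = 0.2617, θ₃ = 0.8723

φ1=0.0° → target in arm frame (-0.1322, 0.0852)
  A cos θ + B sin θ = C:  0.2722·cos θ + -0.4587·sin θ = -0.3725
  √(A²+B²)=0.5334;  θ1 = -1.0352+2.3440 ≈ 1.3087
φ2=120.0° → target in arm frame (0.1399, 0.0719)
  e−x'=0.0001;  (l²−L²−(e−x')²−y'²−z²)/2L = -0.1186
  θ2 = atan2(B,A) + arccos(C/0.4587) = 0.2617
rotate P by −φ3: (-0.0077, -0.1571, -0.4587)
  e−x'=0.1477;  (l²−L²−(e−x')²−y'²−z²)/2L = -0.2563
  √(A²+B²)=0.4819;  θ3 = -1.2593+2.1316 ≈ 0.8723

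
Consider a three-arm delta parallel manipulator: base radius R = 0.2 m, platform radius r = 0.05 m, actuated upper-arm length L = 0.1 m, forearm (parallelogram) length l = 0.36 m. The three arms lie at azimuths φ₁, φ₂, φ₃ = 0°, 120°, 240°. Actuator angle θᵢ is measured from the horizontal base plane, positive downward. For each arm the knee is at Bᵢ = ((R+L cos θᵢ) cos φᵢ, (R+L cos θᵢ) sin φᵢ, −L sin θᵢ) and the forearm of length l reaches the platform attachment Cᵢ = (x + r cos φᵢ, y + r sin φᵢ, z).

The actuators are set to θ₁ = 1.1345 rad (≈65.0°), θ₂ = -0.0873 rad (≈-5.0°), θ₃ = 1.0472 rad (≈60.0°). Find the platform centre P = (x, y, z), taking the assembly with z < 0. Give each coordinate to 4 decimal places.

(-0.0644, 0.0945, -0.3247)

arm 1 at φ=0.0°: ρ1 = 0.1923;  centre 1 = (0.1923, 0.0000, -0.0906)
φ2=120.0°: virtual centre (-0.1248, 0.2162, 0.0087), radius l
centre 3 = (0.2000·cos240.0°, 0.2000·sin240.0°, -0.0866) = (-0.1000, -0.1732, -0.0866)
|centre ₂|²−|centre ₁|² = 0.0172;  |centre ₃|²−|centre ₁|² = 0.0023
linear system: -0.6341x+0.4324y = 0.0172−0.1987z; -0.5845x+-0.3464y = 0.0023−0.0081z
det = 0.4724;  x = -0.0147+0.1531z,  y = 0.0182+-0.2350z
quadratic in z: (1.0787)z²+(0.1093)z+(-0.0782)=0, √Δ=0.5911 → z ∈ {-0.3247, 0.2233}; z = -0.3247 (taking z<0)
x = -0.0644, y = 0.0945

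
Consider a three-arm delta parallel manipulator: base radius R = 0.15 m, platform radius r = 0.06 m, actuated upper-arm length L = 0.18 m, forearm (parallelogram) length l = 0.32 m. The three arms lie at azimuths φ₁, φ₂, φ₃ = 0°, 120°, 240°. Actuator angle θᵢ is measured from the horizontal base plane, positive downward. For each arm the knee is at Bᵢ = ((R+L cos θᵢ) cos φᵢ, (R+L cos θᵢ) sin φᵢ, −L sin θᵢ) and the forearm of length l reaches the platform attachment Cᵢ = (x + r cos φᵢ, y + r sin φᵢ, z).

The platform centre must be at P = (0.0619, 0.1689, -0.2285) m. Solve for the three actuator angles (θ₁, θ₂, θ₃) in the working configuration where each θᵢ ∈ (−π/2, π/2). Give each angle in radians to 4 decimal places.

θ₁ = 0.2619, θ₂ = -0.0872, θ₃ = 1.3091

φ1=0.0° → target in arm frame (0.0619, 0.1689)
  A=0.0281, B=-0.2285, C=(l²−L²−A²−y'²−z²)/(2L)=-0.0320
  γ=atan2(-0.2285,0.0281)=-1.4484;  ψ=arccos(-0.1391)=1.7104;  θ1=γ+ψ≈0.2619
φ2=120.0° → target in arm frame (0.1153, -0.1381)
  A=-0.0253, B=-0.2285, C=(l²−L²−A²−y'²−z²)/(2L)=-0.0053
  θ2 = atan2(B,A) + arccos(C/0.2299) = -0.0872
φ3=240.0° → target in arm frame (-0.1772, -0.0308)
  A=0.2672, B=-0.2285, C=(l²−L²−A²−y'²−z²)/(2L)=-0.1516
  θ3 = atan2(B,A) + arccos(C/0.3516) = 1.3091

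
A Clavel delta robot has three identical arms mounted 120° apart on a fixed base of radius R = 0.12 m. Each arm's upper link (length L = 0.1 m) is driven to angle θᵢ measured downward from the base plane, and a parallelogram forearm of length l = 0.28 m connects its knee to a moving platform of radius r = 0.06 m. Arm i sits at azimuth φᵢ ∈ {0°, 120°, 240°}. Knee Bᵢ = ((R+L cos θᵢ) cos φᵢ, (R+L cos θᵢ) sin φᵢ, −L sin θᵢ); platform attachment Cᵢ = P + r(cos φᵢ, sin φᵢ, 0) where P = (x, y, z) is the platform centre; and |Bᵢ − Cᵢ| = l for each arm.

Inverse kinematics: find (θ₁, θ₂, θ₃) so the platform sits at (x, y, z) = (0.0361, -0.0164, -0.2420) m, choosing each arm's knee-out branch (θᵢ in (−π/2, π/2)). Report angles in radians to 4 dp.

θ₁ = -0.0876, θ₂ = 0.3489, θ₃ = 0.1739

φ1=0.0° → target in arm frame (0.0361, -0.0164)
  A=0.0239, B=-0.2420, C=(l²−L²−A²−y'²−z²)/(2L)=0.0450
  √(A²+B²)=0.2432;  θ1 = -1.4724+1.3848 ≈ -0.0876
arm 2 (φ=120.0°): x'=-0.0323, y'=-0.0231
  A cos θ + B sin θ = C:  0.0923·cos θ + -0.2420·sin θ = 0.0040
  θ2 = atan2(B,A) + arccos(C/0.2590) = 0.3489
φ3=240.0° → target in arm frame (-0.0038, 0.0395)
  A cos θ + B sin θ = C:  0.0638·cos θ + -0.2420·sin θ = 0.0210
  θ3 = atan2(B,A) + arccos(C/0.2503) = 0.1739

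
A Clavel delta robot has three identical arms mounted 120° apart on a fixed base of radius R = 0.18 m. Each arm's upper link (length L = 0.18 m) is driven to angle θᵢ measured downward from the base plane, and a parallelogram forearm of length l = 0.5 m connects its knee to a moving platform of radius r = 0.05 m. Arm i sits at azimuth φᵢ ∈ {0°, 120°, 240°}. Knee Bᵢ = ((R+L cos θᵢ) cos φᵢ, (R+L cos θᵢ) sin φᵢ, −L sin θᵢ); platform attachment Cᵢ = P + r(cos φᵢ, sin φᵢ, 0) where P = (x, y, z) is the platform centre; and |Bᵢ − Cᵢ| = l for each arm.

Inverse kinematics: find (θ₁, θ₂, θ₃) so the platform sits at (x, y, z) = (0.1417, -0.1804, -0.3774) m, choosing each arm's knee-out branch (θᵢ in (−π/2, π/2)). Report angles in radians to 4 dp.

θ₁ = -0.3489, θ₂ = 1.0472, θ₃ = -0.0873

arm 1 (φ=0.0°): x'=0.1417, y'=-0.1804
  A=-0.0117, B=-0.3774, C=(l²−L²−A²−y'²−z²)/(2L)=0.1180
  θ1 = atan2(B,A) + arccos(C/0.3776) = -0.3489
rotate P by −φ2: (-0.2271, -0.0325, -0.3774)
  A=0.3571, B=-0.3774, C=(l²−L²−A²−y'²−z²)/(2L)=-0.1483
  √(A²+B²)=0.5196;  θ2 = -0.8131+1.8603 ≈ 1.0472
φ3=240.0° → target in arm frame (0.0854, 0.2129)
  e−x'=0.0446;  (l²−L²−(e−x')²−y'²−z²)/2L = 0.0773
  γ=atan2(-0.3774,0.0446)=-1.4531;  ψ=arccos(0.2035)=1.3658;  θ3=γ+ψ≈-0.0873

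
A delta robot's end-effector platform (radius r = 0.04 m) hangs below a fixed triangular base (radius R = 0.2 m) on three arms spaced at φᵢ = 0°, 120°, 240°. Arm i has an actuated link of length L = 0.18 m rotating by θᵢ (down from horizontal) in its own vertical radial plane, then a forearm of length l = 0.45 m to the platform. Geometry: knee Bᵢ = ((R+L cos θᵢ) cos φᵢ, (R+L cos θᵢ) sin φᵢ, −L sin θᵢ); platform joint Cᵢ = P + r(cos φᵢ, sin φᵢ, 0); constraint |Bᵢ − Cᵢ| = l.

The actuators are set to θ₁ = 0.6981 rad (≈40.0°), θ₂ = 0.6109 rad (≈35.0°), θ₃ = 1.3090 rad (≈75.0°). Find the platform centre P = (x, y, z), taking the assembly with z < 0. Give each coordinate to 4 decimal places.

(0.0528, 0.1175, -0.4743)

arm 1 at φ=0.0°: (R−r)+L cos θ1 = 0.2979;  centre 1 = (0.2979, 0.0000, -0.1157)
centre 2 = (0.3074·cos120.0°, 0.3074·sin120.0°, -0.1032) = (-0.1537, 0.2663, -0.1032)
φ3=240.0°: virtual centre (-0.1033, -0.1789, -0.1739), radius l
|centre ₂|²−|centre ₁|² = 0.0031;  |centre ₃|²−|centre ₁|² = -0.0292
plane₁₂: -0.9032x+0.5325y+0.0249z = 0.0031
Cramer: x(z) = 0.0193-0.0707z;  y(z) = 0.0384-0.1666z
quadratic in z: (1.0328)z²+(0.2580)z+(-0.1100)=0, √Δ=0.7218 → z ∈ {-0.4743, 0.2246}; z = -0.4743 (taking z<0)
x = 0.0528, y = 0.1175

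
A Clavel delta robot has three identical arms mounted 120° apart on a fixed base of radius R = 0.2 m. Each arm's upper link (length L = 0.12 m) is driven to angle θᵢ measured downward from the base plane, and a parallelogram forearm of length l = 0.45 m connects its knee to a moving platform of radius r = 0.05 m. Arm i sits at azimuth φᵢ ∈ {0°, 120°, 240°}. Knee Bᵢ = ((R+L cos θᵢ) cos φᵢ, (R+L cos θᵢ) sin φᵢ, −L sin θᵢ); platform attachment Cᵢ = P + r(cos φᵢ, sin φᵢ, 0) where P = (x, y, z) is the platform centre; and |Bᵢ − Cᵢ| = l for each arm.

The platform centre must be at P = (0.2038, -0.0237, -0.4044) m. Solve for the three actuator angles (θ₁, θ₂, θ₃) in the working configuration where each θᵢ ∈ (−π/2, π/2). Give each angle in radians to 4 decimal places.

θ₁ = -0.3495, θ₂ = 1.3083, θ₃ = 1.1340

arm 1 (φ=0.0°): x'=0.2038, y'=-0.0237
  A cos θ + B sin θ = C:  -0.0538·cos θ + -0.4044·sin θ = 0.0879
  √(A²+B²)=0.4080;  θ1 = -1.7031+1.3535 ≈ -0.3495
φ2=120.0° → target in arm frame (-0.1224, -0.1646)
  e−x'=0.2724;  (l²−L²−(e−x')²−y'²−z²)/2L = -0.3198
  √(A²+B²)=0.4876;  θ2 = -0.9780+2.2862 ≈ 1.3083
rotate P by −φ3: (-0.0814, 0.1883, -0.4044)
  A=0.2314, B=-0.4044, C=(l²−L²−A²−y'²−z²)/(2L)=-0.2685
  γ=atan2(-0.4044,0.2314)=-1.0511;  ψ=arccos(-0.5764)=2.1851;  θ3=γ+ψ≈1.1340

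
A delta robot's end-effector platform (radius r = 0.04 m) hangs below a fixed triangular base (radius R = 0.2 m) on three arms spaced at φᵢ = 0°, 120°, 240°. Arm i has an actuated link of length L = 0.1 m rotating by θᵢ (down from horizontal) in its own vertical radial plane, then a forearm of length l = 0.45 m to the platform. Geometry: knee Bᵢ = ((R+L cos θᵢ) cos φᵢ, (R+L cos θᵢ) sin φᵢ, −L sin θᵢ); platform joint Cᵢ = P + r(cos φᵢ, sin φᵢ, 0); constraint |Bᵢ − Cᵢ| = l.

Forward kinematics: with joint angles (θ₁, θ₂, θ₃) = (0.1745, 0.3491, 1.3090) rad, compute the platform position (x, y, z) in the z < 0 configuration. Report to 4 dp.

(0.0794, 0.1040, -0.4169)

arm 1 at φ=0.0°: e+L cos θ1 = 0.2585;  centre 1 = (0.2585, 0.0000, -0.0174)
centre 2 = (0.2540·cos120.0°, 0.2540·sin120.0°, -0.0342) = (-0.1270, 0.2199, -0.0342)
φ3=240.0°: virtual centre (-0.0929, -0.1610, -0.0966), radius l
subtract pairs → two planes through P
linear system: -0.7709x+0.4399y = -0.0014−-0.0337z; -0.7028x+-0.3220y = -0.0232−-0.1585z
det = 0.5574;  x = 0.0192+-0.1445z,  y = 0.0303+-0.1767z
sphere 1 gives Az²+Bz+C=0 with A=1.0521, B=0.0932, C=-0.1440;  B²−4AC=0.6147;  roots -0.4169, 0.3283;  negative root z = -0.4169
x = 0.0794, y = 0.1040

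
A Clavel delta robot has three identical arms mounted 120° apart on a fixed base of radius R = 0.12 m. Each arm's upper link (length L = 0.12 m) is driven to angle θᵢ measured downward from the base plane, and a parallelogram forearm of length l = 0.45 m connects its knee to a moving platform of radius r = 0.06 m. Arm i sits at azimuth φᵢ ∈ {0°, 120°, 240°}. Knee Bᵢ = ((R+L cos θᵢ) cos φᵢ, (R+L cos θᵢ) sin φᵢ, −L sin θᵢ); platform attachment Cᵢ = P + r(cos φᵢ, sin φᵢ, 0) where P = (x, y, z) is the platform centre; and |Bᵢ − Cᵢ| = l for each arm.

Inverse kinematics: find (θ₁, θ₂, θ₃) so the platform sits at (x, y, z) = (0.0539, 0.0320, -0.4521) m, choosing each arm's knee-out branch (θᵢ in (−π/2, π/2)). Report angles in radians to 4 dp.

φ1=0.0° → target in arm frame (0.0539, 0.0320)
  A=0.0061, B=-0.4521, C=(l²−L²−A²−y'²−z²)/(2L)=-0.0723
  γ=atan2(-0.4521,0.0061)=-1.5573;  ψ=arccos(-0.1599)=1.7314;  θ1=γ+ψ≈0.1741
rotate P by −φ2: (0.0008, -0.0627, -0.4521)
  e−x'=0.0592;  (l²−L²−(e−x')²−y'²−z²)/2L = -0.0989
  √(A²+B²)=0.4560;  θ2 = -1.4405+1.7894 ≈ 0.3489
arm 3 (φ=240.0°): x'=-0.0547, y'=0.0307
  e−x'=0.1147;  (l²−L²−(e−x')²−y'²−z²)/2L = -0.1266
  γ=atan2(-0.4521,0.1147)=-1.3224;  ψ=arccos(-0.2714)=1.8457;  θ3=γ+ψ≈0.5233

θ₁ = 0.1741, θ₂ = 0.3489, θ₃ = 0.5233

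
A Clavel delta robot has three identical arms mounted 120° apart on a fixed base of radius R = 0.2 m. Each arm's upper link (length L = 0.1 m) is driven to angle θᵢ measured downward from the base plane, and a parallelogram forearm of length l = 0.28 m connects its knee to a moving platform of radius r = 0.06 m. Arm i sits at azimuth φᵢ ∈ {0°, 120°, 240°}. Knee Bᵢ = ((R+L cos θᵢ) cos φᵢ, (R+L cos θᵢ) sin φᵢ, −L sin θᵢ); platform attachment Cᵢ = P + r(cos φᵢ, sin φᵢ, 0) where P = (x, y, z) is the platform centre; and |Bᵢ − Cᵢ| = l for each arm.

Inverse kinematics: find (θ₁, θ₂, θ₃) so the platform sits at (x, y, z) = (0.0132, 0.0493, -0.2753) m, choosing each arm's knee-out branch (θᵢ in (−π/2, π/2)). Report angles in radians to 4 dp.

θ₁ = 0.8731, θ₂ = 0.6984, θ₃ = 1.3092

arm 1 (φ=0.0°): x'=0.0132, y'=0.0493
  e−x'=0.1268;  (l²−L²−(e−x')²−y'²−z²)/2L = -0.1295
  θ1 = atan2(B,A) + arccos(C/0.3031) = 0.8731
arm 2 (φ=120.0°): x'=0.0361, y'=-0.0361
  A cos θ + B sin θ = C:  0.1039·cos θ + -0.2753·sin θ = -0.0974
  √(A²+B²)=0.2943;  θ2 = -1.2099+1.9083 ≈ 0.6984
rotate P by −φ3: (-0.0493, -0.0132, -0.2753)
  A=0.1893, B=-0.2753, C=(l²−L²−A²−y'²−z²)/(2L)=-0.2170
  √(A²+B²)=0.3341;  θ3 = -0.9684+2.2777 ≈ 1.3092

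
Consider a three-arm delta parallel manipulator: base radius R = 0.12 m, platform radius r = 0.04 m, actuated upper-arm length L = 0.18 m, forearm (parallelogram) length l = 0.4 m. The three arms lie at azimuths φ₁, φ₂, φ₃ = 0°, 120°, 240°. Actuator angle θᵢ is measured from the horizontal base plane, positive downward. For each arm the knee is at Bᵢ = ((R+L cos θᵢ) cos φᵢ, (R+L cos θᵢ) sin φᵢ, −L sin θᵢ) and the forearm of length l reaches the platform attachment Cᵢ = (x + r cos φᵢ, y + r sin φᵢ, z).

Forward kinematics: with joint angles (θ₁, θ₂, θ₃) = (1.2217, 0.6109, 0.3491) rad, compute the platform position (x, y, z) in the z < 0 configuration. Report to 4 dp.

(-0.1677, -0.0421, -0.4193)

φ1=0.0°: virtual centre (0.1416, 0.0000, -0.1691), radius l
arm 2 at φ=120.0°: ρ2 = 0.2274;  centre 2 = (-0.1137, 0.1970, -0.1032)
arm 3 at φ=240.0°: ρ3 = 0.2491;  centre 3 = (-0.1246, -0.2158, -0.0616)
eliminate P² terms by subtracting sphere 1 from 2 and 3
[-0.5106 0.3939 0.1318]·P = 0.0137;  [-0.5323 -0.4315 0.2151]·P = 0.0172
det = 0.4300;  x = -0.0296+0.3293z,  y = -0.0034+0.0923z
into |P−centre ₁|² = l²: 1.1170z² + 0.2249z + -0.1021 = 0;  Δ = 0.5068;  z = -0.4193 or 0.2180 → z<0 root = -0.4193
x = -0.1677, y = -0.0421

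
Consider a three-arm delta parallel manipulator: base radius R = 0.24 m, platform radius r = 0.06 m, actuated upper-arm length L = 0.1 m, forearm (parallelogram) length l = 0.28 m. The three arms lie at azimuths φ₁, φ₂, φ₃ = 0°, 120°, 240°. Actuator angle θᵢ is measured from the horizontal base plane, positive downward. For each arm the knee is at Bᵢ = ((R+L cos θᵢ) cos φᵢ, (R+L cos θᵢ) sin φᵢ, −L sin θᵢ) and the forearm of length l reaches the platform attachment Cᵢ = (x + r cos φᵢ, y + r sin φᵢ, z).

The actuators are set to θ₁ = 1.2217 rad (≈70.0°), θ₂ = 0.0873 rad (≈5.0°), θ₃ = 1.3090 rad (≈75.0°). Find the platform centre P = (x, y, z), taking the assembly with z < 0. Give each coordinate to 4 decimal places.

arm 1 at φ=0.0°: (R−r)+L cos θ1 = 0.2142;  S1 = (0.2142, 0.0000, -0.0940)
φ2=120.0°: virtual centre (-0.1398, 0.2422, -0.0087), radius l
S3 = (0.2059·cos240.0°, 0.2059·sin240.0°, -0.0966) = (-0.1029, -0.1783, -0.0966)
|S₂|²−|S₁|² = 0.0235;  |S₃|²−|S₁|² = -0.0030
[-0.7080 0.4843 0.1705]·P = 0.0235;  [-0.6343 -0.3566 -0.0052]·P = -0.0030
Cramer: x(z) = -0.0124+0.1041z;  y(z) = 0.0305-0.1999z
quadratic in z: (1.0508)z²+(0.1286)z+(-0.0173)=0, √Δ=0.2986 → z ∈ {-0.2033, 0.0809}; z = -0.2033 (taking z<0)
x = -0.0336, y = 0.0711

(-0.0336, 0.0711, -0.2033)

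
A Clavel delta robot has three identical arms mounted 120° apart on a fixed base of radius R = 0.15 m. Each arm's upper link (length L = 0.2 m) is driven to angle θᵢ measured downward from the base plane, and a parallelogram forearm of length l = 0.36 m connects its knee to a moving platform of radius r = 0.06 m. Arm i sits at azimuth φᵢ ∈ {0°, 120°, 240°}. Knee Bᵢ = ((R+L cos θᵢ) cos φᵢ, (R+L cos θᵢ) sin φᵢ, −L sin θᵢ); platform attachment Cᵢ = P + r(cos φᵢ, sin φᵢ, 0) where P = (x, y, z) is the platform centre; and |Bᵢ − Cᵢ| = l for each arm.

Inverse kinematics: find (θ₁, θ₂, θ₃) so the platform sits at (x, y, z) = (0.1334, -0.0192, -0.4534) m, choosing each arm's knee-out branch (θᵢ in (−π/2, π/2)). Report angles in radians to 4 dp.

arm 1 (φ=0.0°): x'=0.1334, y'=-0.0192
  A cos θ + B sin θ = C:  -0.0434·cos θ + -0.4534·sin θ = -0.2956
  √(A²+B²)=0.4555;  θ1 = -1.6662+2.2769 ≈ 0.6107
arm 2 (φ=120.0°): x'=-0.0833, y'=-0.1059
  A=0.1733, B=-0.4534, C=(l²−L²−A²−y'²−z²)/(2L)=-0.3931
  θ2 = atan2(B,A) + arccos(C/0.4854) = 1.3090
rotate P by −φ3: (-0.0501, 0.1251, -0.4534)
  A cos θ + B sin θ = C:  0.1401·cos θ + -0.4534·sin θ = -0.3781
  θ3 = atan2(B,A) + arccos(C/0.4745) = 1.2216

θ₁ = 0.6107, θ₂ = 1.3090, θ₃ = 1.2216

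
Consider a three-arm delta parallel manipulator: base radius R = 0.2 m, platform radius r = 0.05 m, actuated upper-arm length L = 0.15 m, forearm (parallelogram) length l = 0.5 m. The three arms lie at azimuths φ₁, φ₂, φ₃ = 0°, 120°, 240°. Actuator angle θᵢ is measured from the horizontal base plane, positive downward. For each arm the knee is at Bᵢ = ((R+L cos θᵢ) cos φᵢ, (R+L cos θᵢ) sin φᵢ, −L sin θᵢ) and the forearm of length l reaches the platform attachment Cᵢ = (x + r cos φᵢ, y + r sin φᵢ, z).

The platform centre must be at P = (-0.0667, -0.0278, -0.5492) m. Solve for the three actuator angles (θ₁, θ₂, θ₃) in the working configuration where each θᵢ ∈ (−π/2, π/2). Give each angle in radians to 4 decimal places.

θ₁ = 1.1345, θ₂ = 0.8725, θ₃ = 0.6980

arm 1 (φ=0.0°): x'=-0.0667, y'=-0.0278
  e−x'=0.2167;  (l²−L²−(e−x')²−y'²−z²)/2L = -0.4062
  θ1 = atan2(B,A) + arccos(C/0.5904) = 1.1345
φ2=120.0° → target in arm frame (0.0093, 0.0717)
  A=0.1407, B=-0.5492, C=(l²−L²−A²−y'²−z²)/(2L)=-0.3302
  γ=atan2(-0.5492,0.1407)=-1.3200;  ψ=arccos(-0.5824)=2.1925;  θ2=γ+ψ≈0.8725
φ3=240.0° → target in arm frame (0.0574, -0.0439)
  e−x'=0.0926;  (l²−L²−(e−x')²−y'²−z²)/2L = -0.2820
  θ3 = atan2(B,A) + arccos(C/0.5569) = 0.6980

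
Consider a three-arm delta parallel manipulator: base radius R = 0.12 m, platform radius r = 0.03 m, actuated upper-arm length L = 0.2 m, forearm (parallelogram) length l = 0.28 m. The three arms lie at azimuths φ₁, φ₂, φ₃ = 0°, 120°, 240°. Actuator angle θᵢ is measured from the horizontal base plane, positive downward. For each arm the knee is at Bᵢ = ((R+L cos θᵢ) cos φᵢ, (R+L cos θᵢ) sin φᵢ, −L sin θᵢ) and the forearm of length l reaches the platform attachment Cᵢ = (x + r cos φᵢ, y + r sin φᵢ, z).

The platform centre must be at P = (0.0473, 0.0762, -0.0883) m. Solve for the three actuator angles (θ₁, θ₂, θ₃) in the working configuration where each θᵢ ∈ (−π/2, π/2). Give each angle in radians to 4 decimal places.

θ₁ = -0.1751, θ₂ = -0.0876, θ₃ = 1.1349

arm 1 (φ=0.0°): x'=0.0473, y'=0.0762
  A=0.0427, B=-0.0883, C=(l²−L²−A²−y'²−z²)/(2L)=0.0574
  θ1 = atan2(B,A) + arccos(C/0.0981) = -0.1751
φ2=120.0° → target in arm frame (0.0423, -0.0791)
  A cos θ + B sin θ = C:  0.0477·cos θ + -0.0883·sin θ = 0.0552
  γ=atan2(-0.0883,0.0477)=-1.0759;  ψ=arccos(0.5501)=0.9883;  θ2=γ+ψ≈-0.0876
rotate P by −φ3: (-0.0896, 0.0029, -0.0883)
  A=0.1796, B=-0.0883, C=(l²−L²−A²−y'²−z²)/(2L)=-0.0042
  √(A²+B²)=0.2002;  θ3 = -0.4569+1.5917 ≈ 1.1349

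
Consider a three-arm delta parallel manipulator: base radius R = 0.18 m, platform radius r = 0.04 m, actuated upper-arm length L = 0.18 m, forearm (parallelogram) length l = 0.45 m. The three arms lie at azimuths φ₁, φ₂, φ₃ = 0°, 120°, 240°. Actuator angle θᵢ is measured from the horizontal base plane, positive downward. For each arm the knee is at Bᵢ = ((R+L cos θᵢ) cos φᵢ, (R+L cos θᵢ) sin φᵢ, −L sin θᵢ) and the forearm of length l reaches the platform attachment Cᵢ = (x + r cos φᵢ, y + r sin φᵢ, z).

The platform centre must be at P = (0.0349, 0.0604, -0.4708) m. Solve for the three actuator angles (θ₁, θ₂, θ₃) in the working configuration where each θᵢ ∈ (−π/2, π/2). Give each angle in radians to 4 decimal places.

φ1=0.0° → target in arm frame (0.0349, 0.0604)
  e−x'=0.1051;  (l²−L²−(e−x')²−y'²−z²)/2L = -0.1840
  γ=atan2(-0.4708,0.1051)=-1.3512;  ψ=arccos(-0.3815)=1.9622;  θ1=γ+ψ≈0.6110
φ2=120.0° → target in arm frame (0.0349, -0.0604)
  A cos θ + B sin θ = C:  0.1051·cos θ + -0.4708·sin θ = -0.1841
  γ=atan2(-0.4708,0.1051)=-1.3511;  ψ=arccos(-0.3815)=1.9623;  θ2=γ+ψ≈0.6112
arm 3 (φ=240.0°): x'=-0.0698, y'=0.0000
  A cos θ + B sin θ = C:  0.2098·cos θ + -0.4708·sin θ = -0.2654
  γ=atan2(-0.4708,0.2098)=-1.1517;  ψ=arccos(-0.5150)=2.1118;  θ3=γ+ψ≈0.9601

θ₁ = 0.6110, θ₂ = 0.6112, θ₃ = 0.9601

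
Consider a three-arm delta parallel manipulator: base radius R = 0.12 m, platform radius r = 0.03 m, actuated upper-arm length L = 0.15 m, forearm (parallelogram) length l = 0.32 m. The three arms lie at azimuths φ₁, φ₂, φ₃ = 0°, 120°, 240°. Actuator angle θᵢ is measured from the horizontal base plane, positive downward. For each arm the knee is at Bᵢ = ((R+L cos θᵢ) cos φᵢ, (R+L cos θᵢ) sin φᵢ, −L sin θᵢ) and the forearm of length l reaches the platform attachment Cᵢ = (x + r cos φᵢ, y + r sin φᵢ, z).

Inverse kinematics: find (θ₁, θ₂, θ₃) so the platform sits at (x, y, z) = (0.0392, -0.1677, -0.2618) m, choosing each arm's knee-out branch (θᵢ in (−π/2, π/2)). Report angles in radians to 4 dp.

θ₁ = 0.4359, θ₂ = 1.3089, θ₃ = -0.0875

rotate P by −φ1: (0.0392, -0.1677, -0.2618)
  A=0.0508, B=-0.2618, C=(l²−L²−A²−y'²−z²)/(2L)=-0.0645
  √(A²+B²)=0.2667;  θ1 = -1.3791+1.8150 ≈ 0.4359
arm 2 (φ=120.0°): x'=-0.1648, y'=0.0499
  A cos θ + B sin θ = C:  0.2548·cos θ + -0.2618·sin θ = -0.1869
  θ2 = atan2(B,A) + arccos(C/0.3653) = 1.3089
arm 3 (φ=240.0°): x'=0.1256, y'=0.1178
  e−x'=-0.0356;  (l²−L²−(e−x')²−y'²−z²)/2L = -0.0126
  γ=atan2(-0.2618,-0.0356)=-1.7061;  ψ=arccos(-0.0478)=1.6186;  θ3=γ+ψ≈-0.0875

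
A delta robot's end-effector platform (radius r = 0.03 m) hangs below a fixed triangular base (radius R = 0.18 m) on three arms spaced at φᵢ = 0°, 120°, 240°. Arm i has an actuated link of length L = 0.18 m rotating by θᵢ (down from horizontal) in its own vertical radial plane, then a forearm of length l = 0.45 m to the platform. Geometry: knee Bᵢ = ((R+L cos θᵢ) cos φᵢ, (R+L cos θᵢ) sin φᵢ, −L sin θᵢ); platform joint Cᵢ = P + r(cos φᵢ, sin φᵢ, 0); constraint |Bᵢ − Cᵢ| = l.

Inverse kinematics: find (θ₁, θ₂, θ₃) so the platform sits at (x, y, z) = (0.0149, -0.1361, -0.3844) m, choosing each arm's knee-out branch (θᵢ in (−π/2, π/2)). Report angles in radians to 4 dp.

arm 1 (φ=0.0°): x'=0.0149, y'=-0.1361
  e−x'=0.1351;  (l²−L²−(e−x')²−y'²−z²)/2L = -0.0401
  √(A²+B²)=0.4074;  θ1 = -1.2328+1.6694 ≈ 0.4366
rotate P by −φ2: (-0.1253, 0.0551, -0.3844)
  A cos θ + B sin θ = C:  0.2753·cos θ + -0.3844·sin θ = -0.1570
  θ2 = atan2(B,A) + arccos(C/0.4728) = 0.9599
rotate P by −φ3: (0.1104, 0.0810, -0.3844)
  A=0.0396, B=-0.3844, C=(l²−L²−A²−y'²−z²)/(2L)=0.0395
  γ=atan2(-0.3844,0.0396)=-1.4682;  ψ=arccos(0.1022)=1.4684;  θ3=γ+ψ≈0.0002

θ₁ = 0.4366, θ₂ = 0.9599, θ₃ = 0.0002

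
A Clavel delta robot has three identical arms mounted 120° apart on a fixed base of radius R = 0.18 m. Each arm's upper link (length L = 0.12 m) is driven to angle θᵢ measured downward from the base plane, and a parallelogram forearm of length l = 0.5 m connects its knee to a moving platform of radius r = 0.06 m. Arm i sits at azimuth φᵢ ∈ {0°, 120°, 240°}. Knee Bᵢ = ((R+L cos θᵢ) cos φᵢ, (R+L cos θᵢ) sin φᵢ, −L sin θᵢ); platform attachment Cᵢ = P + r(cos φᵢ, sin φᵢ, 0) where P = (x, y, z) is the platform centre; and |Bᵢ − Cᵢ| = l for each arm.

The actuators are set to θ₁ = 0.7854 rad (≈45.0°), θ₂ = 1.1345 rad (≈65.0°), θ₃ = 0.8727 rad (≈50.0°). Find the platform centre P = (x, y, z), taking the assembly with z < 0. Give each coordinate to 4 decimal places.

(0.0390, -0.0409, -0.5548)

arm 1 at φ=0.0°: ρ1 = 0.2049;  S1 = (0.2049, 0.0000, -0.0849)
φ2=120.0°: virtual centre (-0.0854, 0.1478, -0.1088), radius l
arm 3 at φ=240.0°: ρ3 = 0.1971;  S3 = (-0.0986, -0.1707, -0.0919)
|S₂|²−|S₁|² = -0.0082;  |S₃|²−|S₁|² = -0.0019
linear system: -0.5804x+0.2957y = -0.0082−-0.0478z; -0.6068x+-0.3414y = -0.0019−-0.0142z
det = 0.3776;  x = 0.0089+-0.0543z,  y = -0.0103+0.0551z
quadratic in z: (1.0060)z²+(0.1899)z+(-0.2043)=0, √Δ=0.9263 → z ∈ {-0.5548, 0.3660}; z = -0.5548 (taking z<0)
x = 0.0390, y = -0.0409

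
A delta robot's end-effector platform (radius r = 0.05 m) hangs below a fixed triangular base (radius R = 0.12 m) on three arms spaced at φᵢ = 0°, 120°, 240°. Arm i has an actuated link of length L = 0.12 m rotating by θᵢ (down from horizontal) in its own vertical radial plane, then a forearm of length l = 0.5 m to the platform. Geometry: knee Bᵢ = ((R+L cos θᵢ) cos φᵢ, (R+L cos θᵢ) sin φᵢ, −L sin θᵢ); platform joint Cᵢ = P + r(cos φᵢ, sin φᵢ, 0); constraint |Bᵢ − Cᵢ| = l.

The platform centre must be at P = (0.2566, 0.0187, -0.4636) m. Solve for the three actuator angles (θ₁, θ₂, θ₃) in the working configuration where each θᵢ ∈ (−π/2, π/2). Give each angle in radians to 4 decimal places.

θ₁ = -0.2615, θ₂ = 0.9603, θ₃ = 1.0475

arm 1 (φ=0.0°): x'=0.2566, y'=0.0187
  e−x'=-0.1866;  (l²−L²−(e−x')²−y'²−z²)/2L = -0.0604
  √(A²+B²)=0.4997;  θ1 = -1.9535+1.6919 ≈ -0.2615
arm 2 (φ=120.0°): x'=-0.1121, y'=-0.2316
  e−x'=0.1821;  (l²−L²−(e−x')²−y'²−z²)/2L = -0.2755
  √(A²+B²)=0.4981;  θ2 = -1.1965+2.1568 ≈ 0.9603
arm 3 (φ=240.0°): x'=-0.1445, y'=0.2129
  A=0.2145, B=-0.4636, C=(l²−L²−A²−y'²−z²)/(2L)=-0.2944
  θ3 = atan2(B,A) + arccos(C/0.5108) = 1.0475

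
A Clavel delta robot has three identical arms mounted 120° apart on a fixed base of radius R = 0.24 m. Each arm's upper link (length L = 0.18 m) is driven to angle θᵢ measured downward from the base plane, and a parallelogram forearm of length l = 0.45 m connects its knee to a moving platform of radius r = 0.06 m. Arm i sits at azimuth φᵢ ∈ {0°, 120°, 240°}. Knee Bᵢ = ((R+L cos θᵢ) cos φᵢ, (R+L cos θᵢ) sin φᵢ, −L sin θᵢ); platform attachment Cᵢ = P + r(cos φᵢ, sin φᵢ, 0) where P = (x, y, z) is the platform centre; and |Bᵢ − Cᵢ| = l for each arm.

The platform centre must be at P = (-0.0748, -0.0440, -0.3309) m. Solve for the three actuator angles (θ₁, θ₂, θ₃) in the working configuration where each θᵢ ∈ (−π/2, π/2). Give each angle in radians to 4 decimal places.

φ1=0.0° → target in arm frame (-0.0748, -0.0440)
  e−x'=0.2548;  (l²−L²−(e−x')²−y'²−z²)/2L = -0.0174
  θ1 = atan2(B,A) + arccos(C/0.4176) = 0.6978
rotate P by −φ2: (-0.0007, 0.0868, -0.3309)
  e−x'=0.1807;  (l²−L²−(e−x')²−y'²−z²)/2L = 0.0567
  √(A²+B²)=0.3770;  θ2 = -1.0710+1.4198 ≈ 0.3488
rotate P by −φ3: (0.0755, -0.0428, -0.3309)
  A cos θ + B sin θ = C:  0.1045·cos θ + -0.3309·sin θ = 0.1329
  γ=atan2(-0.3309,0.1045)=-1.2649;  ψ=arccos(0.3831)=1.1777;  θ3=γ+ψ≈-0.0873

θ₁ = 0.6978, θ₂ = 0.3488, θ₃ = -0.0873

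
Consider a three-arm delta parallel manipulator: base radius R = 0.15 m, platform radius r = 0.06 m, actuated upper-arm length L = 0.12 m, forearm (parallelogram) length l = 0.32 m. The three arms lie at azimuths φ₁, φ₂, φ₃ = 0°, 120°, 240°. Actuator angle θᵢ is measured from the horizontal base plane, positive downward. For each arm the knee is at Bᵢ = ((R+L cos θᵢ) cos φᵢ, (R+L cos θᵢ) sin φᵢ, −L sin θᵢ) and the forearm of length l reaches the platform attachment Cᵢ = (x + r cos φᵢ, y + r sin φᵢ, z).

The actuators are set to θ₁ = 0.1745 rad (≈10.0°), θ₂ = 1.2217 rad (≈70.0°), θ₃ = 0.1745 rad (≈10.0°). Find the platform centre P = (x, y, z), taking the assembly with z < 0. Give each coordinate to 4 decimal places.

φ1=0.0°: virtual centre (0.2082, 0.0000, -0.0208), radius l
O2 = (0.1310·cos120.0°, 0.1310·sin120.0°, -0.1128) = (-0.0655, 0.1135, -0.1128)
O3 = (0.2082·cos240.0°, 0.2082·sin240.0°, -0.0208) = (-0.1041, -0.1803, -0.0208)
|O₂|²−|O₁|² = -0.0139;  |O₃|²−|O₁|² = 0.0000
linear system: -0.5474x+0.2270y = -0.0139−-0.1839z; -0.6245x+-0.3606y = 0.0000−0.0000z
det = 0.3391;  x = 0.0148+-0.1955z,  y = -0.0256+0.3386z
sphere 1 gives Az²+Bz+C=0 with A=1.1528, B=0.1000, C=-0.0639;  B²−4AC=0.3047;  roots -0.2828, 0.1960;  negative root z = -0.2828
x = 0.0700, y = -0.1213

(0.0700, -0.1213, -0.2828)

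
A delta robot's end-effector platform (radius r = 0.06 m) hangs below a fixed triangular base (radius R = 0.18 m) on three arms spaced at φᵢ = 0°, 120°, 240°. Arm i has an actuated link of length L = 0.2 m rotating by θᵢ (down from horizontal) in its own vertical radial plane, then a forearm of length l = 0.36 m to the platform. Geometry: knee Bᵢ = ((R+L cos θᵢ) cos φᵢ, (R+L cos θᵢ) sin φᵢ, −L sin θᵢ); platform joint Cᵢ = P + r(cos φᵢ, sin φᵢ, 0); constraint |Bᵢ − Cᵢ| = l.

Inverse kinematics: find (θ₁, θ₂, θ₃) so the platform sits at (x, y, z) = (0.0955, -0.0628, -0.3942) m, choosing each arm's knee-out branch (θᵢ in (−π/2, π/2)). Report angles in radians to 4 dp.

rotate P by −φ1: (0.0955, -0.0628, -0.3942)
  A=0.0245, B=-0.3942, C=(l²−L²−A²−y'²−z²)/(2L)=-0.1758
  √(A²+B²)=0.3950;  θ1 = -1.5087+2.0322 ≈ 0.5235
rotate P by −φ2: (-0.1021, -0.0513, -0.3942)
  A=0.2221, B=-0.3942, C=(l²−L²−A²−y'²−z²)/(2L)=-0.2944
  √(A²+B²)=0.4525;  θ2 = -1.0576+2.2793 ≈ 1.2217
arm 3 (φ=240.0°): x'=0.0066, y'=0.1141
  A=0.1134, B=-0.3942, C=(l²−L²−A²−y'²−z²)/(2L)=-0.2292
  γ=atan2(-0.3942,0.1134)=-1.2908;  ψ=arccos(-0.5587)=2.1636;  θ3=γ+ψ≈0.8728

θ₁ = 0.5235, θ₂ = 1.2217, θ₃ = 0.8728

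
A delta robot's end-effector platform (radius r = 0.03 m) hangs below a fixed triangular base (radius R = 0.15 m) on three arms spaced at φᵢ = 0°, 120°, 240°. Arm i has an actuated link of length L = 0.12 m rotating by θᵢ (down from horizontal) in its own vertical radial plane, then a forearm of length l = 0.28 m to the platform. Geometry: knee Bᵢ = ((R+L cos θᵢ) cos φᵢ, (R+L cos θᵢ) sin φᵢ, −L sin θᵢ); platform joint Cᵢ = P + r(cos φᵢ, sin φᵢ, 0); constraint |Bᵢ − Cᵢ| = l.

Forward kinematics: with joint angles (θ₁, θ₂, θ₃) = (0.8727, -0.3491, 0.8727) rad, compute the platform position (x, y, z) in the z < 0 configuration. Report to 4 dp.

(-0.0470, 0.0814, -0.2022)

arm 1 at φ=0.0°: e+L cos θ1 = 0.1971;  centre 1 = (0.1971, 0.0000, -0.0919)
φ2=120.0°: virtual centre (-0.1164, 0.2016, 0.0410), radius l
φ3=240.0°: virtual centre (-0.0986, -0.1707, -0.0919), radius l
|centre ₂|²−|centre ₁|² = 0.0086;  |centre ₃|²−|centre ₁|² = 0.0000
plane₁₂: -0.6270x+0.4032y+0.2659z = 0.0086
Cramer: x(z) = -0.0065+0.2007z;  y(z) = 0.0112-0.3476z
into |P−centre ₁|² = l²: 1.1611z² + 0.0944z + -0.0284 = 0;  Δ = 0.1407;  z = -0.2022 or 0.1209 → z<0 root = -0.2022
x = -0.0470, y = 0.0814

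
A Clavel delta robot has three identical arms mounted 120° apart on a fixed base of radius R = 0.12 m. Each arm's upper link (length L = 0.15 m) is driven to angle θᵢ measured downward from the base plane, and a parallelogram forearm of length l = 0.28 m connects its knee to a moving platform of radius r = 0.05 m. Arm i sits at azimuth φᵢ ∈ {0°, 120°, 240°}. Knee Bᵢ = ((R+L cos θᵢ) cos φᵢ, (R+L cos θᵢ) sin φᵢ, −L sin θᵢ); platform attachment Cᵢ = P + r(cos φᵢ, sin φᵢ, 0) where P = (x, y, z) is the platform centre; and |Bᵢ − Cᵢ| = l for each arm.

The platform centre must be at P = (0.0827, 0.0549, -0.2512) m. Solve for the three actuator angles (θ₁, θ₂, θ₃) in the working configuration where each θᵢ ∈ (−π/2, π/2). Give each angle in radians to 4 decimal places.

arm 1 (φ=0.0°): x'=0.0827, y'=0.0549
  A cos θ + B sin θ = C:  -0.0127·cos θ + -0.2512·sin θ = -0.0346
  γ=atan2(-0.2512,-0.0127)=-1.6213;  ψ=arccos(-0.1375)=1.7088;  θ1=γ+ψ≈0.0874
rotate P by −φ2: (0.0062, -0.0991, -0.2512)
  A=0.0638, B=-0.2512, C=(l²−L²−A²−y'²−z²)/(2L)=-0.0703
  θ2 = atan2(B,A) + arccos(C/0.2592) = 0.5234
arm 3 (φ=240.0°): x'=-0.0889, y'=0.0442
  A=0.1589, B=-0.2512, C=(l²−L²−A²−y'²−z²)/(2L)=-0.1147
  √(A²+B²)=0.2972;  θ3 = -1.0068+1.9668 ≈ 0.9601

θ₁ = 0.0874, θ₂ = 0.5234, θ₃ = 0.9601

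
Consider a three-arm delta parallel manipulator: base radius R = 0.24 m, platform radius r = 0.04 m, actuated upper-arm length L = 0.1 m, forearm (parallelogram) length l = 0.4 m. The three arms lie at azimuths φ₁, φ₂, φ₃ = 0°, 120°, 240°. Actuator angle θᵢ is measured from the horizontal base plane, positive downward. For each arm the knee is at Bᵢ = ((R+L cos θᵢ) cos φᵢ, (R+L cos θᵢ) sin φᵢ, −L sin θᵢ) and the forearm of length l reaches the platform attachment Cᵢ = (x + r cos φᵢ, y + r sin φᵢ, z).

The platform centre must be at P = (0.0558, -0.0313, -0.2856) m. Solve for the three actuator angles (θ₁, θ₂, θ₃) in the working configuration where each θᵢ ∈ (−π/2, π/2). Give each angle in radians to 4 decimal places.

φ1=0.0° → target in arm frame (0.0558, -0.0313)
  A cos θ + B sin θ = C:  0.1442·cos θ + -0.2856·sin θ = 0.2333
  γ=atan2(-0.2856,0.1442)=-1.1032;  ψ=arccos(0.7292)=0.7537;  θ1=γ+ψ≈-0.3496
arm 2 (φ=120.0°): x'=-0.0550, y'=-0.0327
  e−x'=0.2550;  (l²−L²−(e−x')²−y'²−z²)/2L = 0.0117
  √(A²+B²)=0.3829;  θ2 = -0.8419+1.5403 ≈ 0.6983
rotate P by −φ3: (-0.0008, 0.0640, -0.2856)
  e−x'=0.2008;  (l²−L²−(e−x')²−y'²−z²)/2L = 0.1201
  √(A²+B²)=0.3491;  θ3 = -0.9580+1.2196 ≈ 0.2616

θ₁ = -0.3496, θ₂ = 0.6983, θ₃ = 0.2616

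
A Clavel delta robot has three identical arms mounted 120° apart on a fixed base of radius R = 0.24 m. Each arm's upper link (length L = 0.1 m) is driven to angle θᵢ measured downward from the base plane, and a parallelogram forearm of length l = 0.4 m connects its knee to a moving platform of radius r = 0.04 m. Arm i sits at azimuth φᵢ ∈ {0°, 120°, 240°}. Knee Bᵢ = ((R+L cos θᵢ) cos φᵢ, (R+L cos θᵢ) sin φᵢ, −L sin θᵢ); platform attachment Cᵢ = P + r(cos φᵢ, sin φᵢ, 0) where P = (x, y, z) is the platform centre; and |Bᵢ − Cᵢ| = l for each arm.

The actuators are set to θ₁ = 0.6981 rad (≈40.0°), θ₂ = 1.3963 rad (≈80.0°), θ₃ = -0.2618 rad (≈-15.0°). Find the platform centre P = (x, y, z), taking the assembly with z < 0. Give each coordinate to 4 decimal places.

(-0.0019, -0.1255, -0.3224)

centre 1 = (0.2766·cos0.0°, 0.2766·sin0.0°, -0.0643) = (0.2766, 0.0000, -0.0643)
φ2=120.0°: virtual centre (-0.1087, 0.1882, -0.0985), radius l
centre 3 = (0.2966·cos240.0°, 0.2966·sin240.0°, 0.0259) = (-0.1483, -0.2569, 0.0259)
subtract pairs → two planes through P
plane₁₂: -0.7706x+0.3765y+-0.0684z = -0.0237
det = 0.7158;  x = 0.0128+0.0457z,  y = -0.0367+0.2753z
into |P−centre ₁|² = l²: 1.0779z² + 0.0842z + -0.0849 = 0;  Δ = 0.3733;  z = -0.3224 or 0.2443 → z<0 root = -0.3224
x = -0.0019, y = -0.1255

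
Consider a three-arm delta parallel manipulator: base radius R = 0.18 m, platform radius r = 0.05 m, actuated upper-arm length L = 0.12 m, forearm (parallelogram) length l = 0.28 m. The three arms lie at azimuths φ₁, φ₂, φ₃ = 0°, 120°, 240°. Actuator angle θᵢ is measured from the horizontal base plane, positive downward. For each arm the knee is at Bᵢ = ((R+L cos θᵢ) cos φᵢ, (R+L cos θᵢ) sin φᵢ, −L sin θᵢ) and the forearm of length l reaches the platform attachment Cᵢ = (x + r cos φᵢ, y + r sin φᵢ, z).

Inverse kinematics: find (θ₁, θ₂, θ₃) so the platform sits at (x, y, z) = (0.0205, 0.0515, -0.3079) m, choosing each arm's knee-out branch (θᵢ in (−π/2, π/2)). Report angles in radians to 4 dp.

φ1=0.0° → target in arm frame (0.0205, 0.0515)
  A=0.1095, B=-0.3079, C=(l²−L²−A²−y'²−z²)/(2L)=-0.1894
  θ1 = atan2(B,A) + arccos(C/0.3268) = 0.9597
rotate P by −φ2: (0.0344, -0.0435, -0.3079)
  A cos θ + B sin θ = C:  0.0956·cos θ + -0.3079·sin θ = -0.1743
  √(A²+B²)=0.3224;  θ2 = -1.2696+2.1421 ≈ 0.8725
φ3=240.0° → target in arm frame (-0.0549, -0.0080)
  e−x'=0.1849;  (l²−L²−(e−x')²−y'²−z²)/2L = -0.2710
  γ=atan2(-0.3079,0.1849)=-1.0301;  ψ=arccos(-0.7546)=2.4258;  θ3=γ+ψ≈1.3957

θ₁ = 0.9597, θ₂ = 0.8725, θ₃ = 1.3957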